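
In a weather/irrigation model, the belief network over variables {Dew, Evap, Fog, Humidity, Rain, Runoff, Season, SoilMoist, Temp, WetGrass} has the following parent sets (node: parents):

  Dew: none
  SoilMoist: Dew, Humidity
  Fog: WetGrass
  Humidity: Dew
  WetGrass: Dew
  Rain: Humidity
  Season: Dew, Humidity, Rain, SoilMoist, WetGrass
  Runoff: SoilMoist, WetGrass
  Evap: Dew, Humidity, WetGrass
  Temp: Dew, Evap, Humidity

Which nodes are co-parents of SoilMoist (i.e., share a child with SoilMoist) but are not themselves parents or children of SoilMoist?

{Rain, WetGrass}

Children of SoilMoist: Runoff, Season.
  Runoff's other parent is WetGrass.
  Season also has parents Dew, Humidity, Rain, WetGrass.
Excluding nodes already adjacent to SoilMoist (Dew, Humidity, Runoff, Season), the co-parent-only contribution is {Rain, WetGrass}.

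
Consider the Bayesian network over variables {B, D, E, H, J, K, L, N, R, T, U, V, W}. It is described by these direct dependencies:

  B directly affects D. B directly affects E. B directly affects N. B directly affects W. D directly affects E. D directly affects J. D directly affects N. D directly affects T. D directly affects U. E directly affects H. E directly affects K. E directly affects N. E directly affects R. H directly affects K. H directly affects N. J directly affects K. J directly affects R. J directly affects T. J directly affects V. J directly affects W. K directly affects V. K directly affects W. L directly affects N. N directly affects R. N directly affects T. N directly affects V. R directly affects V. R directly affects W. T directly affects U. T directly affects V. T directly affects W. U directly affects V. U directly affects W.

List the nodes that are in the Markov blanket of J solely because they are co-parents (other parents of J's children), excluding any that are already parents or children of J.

{B, E, H, N, U}

Children of J: K, R, T, V, W.
  K also has parents E, H.
  R also has parents E, N.
  T's other parents are D, N.
  parents(V) \ {J} = {K, N, R, T, U}.
  parents(W) \ {J} = {B, K, R, T, U}.
Excluding nodes already adjacent to J (D, K, R, T, V, W), the co-parent-only contribution is {B, E, H, N, U}.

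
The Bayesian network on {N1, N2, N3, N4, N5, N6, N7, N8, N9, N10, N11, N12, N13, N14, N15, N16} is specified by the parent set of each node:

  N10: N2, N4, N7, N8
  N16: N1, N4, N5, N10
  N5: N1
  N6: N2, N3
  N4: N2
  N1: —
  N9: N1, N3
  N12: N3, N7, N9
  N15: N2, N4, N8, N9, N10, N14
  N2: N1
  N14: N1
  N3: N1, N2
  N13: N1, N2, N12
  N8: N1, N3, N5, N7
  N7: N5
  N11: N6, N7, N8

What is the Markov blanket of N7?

The Markov blanket of a node is its parents, its children, and the other parents of its children.
Parents of N7: N5.
Ch(N7) = {N8, N10, N11, N12}.
Parents of each child, excluding N7:
  N8's other parents are N1, N3, N5.
  N10's other parents are N2, N4, N8.
  N11's other parents are N6, N8.
  parents(N12) \ {N7} = {N3, N9}.
Taking the union gives {N1, N2, N3, N4, N5, N6, N8, N9, N10, N11, N12}.

{N1, N2, N3, N4, N5, N6, N8, N9, N10, N11, N12}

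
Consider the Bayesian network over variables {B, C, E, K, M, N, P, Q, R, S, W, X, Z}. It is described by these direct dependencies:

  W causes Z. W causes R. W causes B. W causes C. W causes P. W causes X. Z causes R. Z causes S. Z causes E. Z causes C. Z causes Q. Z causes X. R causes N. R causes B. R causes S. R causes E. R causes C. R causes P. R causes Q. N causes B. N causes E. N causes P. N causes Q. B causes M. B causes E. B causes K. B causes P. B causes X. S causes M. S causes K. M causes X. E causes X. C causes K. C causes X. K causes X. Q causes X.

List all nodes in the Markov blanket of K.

{B, C, E, M, Q, S, W, X, Z}

Recall MB(v) = parents ∪ children ∪ spouses, where spouses are the other parents of v's children.
K's parents: B, C, S.
Children of K: X.
Other parents of K's children:
  X: B, C, E, M, Q, W, Z
Union: {B, C, S} ∪ {X} ∪ {B, C, E, M, Q, W, Z} = {B, C, E, M, Q, S, W, X, Z}.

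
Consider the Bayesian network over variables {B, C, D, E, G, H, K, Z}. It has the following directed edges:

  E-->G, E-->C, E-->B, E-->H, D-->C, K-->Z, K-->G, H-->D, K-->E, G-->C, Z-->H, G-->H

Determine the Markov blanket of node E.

A node's Markov blanket = Pa ∪ Ch ∪ (parents of Ch other than the node itself).
Children of E: B, C, G, H.
Pa(E) = {K}.
Other parents of E's children:
  parents(G) \ {E} = {K}.
  H also has parents G, Z.
  parents(C) \ {E} = {D, G}.
  B has no other parent.
MB(E) = {B, C, D, G, H, K, Z}.

{B, C, D, G, H, K, Z}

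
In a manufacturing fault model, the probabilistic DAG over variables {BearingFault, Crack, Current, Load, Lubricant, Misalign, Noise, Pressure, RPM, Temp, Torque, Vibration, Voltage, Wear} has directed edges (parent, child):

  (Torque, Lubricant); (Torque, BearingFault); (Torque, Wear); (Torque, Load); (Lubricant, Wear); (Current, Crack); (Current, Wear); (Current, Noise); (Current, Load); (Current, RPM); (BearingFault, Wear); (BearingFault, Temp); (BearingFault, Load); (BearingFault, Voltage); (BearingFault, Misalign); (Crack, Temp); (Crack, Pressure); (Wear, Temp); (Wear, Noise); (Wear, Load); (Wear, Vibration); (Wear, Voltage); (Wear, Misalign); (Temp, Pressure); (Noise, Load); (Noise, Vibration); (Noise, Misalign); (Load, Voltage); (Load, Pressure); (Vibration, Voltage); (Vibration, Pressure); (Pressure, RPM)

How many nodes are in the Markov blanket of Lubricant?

4

A node's Markov blanket = Pa ∪ Ch ∪ (parents of Ch other than the node itself).
Pa(Lubricant) = {Torque}.
Children of Lubricant: Wear.
Other parents of Lubricant's children:
  Wear also has parents BearingFault, Current, Torque.
MB(Lubricant) = {BearingFault, Current, Torque, Wear}, which has 4 nodes.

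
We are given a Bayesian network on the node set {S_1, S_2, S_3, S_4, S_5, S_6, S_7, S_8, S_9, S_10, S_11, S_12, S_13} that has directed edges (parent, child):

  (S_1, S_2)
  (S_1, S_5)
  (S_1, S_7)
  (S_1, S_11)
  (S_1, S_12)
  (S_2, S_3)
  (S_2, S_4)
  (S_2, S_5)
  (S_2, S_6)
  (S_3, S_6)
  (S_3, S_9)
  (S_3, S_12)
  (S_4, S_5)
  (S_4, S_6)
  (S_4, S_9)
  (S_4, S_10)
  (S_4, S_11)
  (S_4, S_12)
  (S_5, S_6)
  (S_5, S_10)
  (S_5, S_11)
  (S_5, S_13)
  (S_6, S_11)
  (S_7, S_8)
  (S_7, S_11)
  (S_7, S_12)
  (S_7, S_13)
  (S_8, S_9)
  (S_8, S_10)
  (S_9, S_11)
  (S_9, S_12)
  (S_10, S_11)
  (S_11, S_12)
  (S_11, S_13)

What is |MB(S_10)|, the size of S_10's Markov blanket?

8

Recall MB(v) = parents ∪ children ∪ spouses, where spouses are the other parents of v's children.
Ch(S_10) = {S_11}.
Parents of S_10: S_4, S_5, S_8.
Co-parents of S_10 (other parents of its children):
  S_11: S_1, S_4, S_5, S_6, S_7, S_9
MB(S_10) = {S_1, S_4, S_5, S_6, S_7, S_8, S_9, S_11}, which has 8 nodes.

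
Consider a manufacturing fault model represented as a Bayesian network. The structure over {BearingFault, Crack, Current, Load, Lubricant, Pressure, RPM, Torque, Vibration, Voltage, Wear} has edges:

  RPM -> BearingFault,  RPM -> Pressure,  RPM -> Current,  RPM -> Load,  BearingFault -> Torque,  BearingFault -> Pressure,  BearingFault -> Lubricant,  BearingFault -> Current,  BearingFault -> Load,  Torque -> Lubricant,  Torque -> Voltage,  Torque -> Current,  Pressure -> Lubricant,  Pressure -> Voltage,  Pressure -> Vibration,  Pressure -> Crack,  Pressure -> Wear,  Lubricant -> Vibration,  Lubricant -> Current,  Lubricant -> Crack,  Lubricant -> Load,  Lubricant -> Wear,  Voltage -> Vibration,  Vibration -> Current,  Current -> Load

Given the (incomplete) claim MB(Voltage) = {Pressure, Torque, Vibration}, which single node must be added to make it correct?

By definition, MB(Voltage) is built from Voltage's parents, Voltage's children, and the co-parents of Voltage.
Voltage's parents: Pressure, Torque.
Children of Voltage: Vibration.
For each child, the remaining parents (spouses of Voltage):
  Vibration also has parents Lubricant, Pressure.
MB(Voltage) = {Lubricant, Pressure, Torque, Vibration}.
Comparing with the claimed set, Lubricant is missing.

Lubricant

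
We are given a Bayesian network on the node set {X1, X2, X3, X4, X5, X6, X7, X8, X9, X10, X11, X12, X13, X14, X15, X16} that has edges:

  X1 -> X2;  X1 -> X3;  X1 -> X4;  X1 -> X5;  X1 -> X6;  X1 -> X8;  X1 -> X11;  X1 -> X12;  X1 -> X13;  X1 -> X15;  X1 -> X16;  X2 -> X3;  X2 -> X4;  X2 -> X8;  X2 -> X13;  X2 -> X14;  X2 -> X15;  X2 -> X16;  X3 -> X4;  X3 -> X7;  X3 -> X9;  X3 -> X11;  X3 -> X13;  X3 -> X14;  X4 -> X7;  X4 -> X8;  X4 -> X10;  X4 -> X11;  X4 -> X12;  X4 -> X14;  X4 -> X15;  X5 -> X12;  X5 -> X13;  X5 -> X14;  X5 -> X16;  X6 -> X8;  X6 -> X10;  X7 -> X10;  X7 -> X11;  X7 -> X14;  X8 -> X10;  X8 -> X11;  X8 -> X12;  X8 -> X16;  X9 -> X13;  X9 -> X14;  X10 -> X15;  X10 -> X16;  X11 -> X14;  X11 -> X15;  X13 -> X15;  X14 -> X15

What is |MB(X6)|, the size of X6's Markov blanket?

6

Recall MB(v) = parents ∪ children ∪ spouses, where spouses are the other parents of v's children.
X6 has children X8, X10.
X6 has parent X1.
Other parents of X6's children:
  parents(X8) \ {X6} = {X1, X2, X4}.
  X10's other parents are X4, X7, X8.
MB(X6) = {X1, X2, X4, X7, X8, X10}, which has 6 nodes.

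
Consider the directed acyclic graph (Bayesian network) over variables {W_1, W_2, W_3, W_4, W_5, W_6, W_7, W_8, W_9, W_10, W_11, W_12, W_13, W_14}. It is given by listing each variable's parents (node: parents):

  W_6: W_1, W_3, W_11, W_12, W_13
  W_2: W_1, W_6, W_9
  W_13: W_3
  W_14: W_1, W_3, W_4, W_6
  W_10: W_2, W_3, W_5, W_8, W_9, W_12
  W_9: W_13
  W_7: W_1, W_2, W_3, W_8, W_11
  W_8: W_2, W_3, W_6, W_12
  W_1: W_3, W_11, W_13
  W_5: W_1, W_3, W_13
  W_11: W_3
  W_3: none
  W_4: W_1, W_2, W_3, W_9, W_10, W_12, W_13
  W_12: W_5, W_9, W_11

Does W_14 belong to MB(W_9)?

No

By definition, MB(W_9) is built from W_9's parents, W_9's children, and the co-parents of W_9.
Children of W_9: W_2, W_4, W_10, W_12.
W_9's parents: W_13.
Co-parents of W_9 (other parents of its children):
  W_12 also has parents W_5, W_11.
  W_2's other parents are W_1, W_6.
  parents(W_10) \ {W_9} = {W_2, W_3, W_5, W_8, W_12}.
  W_4 also has parents W_1, W_2, W_3, W_10, W_12, W_13.
MB(W_9) = {W_1, W_2, W_3, W_4, W_5, W_6, W_8, W_10, W_11, W_12, W_13}; W_14 is not in this set.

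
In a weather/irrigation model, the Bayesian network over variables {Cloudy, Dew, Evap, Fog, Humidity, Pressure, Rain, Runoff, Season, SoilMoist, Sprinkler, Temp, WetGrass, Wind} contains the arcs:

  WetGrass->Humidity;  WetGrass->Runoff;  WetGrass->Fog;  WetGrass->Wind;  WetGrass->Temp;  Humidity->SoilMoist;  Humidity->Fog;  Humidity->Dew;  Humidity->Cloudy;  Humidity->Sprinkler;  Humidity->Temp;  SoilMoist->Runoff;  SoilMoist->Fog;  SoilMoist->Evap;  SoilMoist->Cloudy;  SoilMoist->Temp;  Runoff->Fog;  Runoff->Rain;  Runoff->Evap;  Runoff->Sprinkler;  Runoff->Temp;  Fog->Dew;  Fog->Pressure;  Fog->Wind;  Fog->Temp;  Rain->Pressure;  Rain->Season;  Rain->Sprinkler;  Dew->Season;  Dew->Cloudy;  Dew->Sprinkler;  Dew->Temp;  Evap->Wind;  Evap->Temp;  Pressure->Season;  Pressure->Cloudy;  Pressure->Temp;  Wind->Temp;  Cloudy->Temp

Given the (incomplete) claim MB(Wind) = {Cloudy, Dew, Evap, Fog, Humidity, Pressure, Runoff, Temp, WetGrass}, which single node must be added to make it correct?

Wind's parents: Evap, Fog, WetGrass.
Wind has child Temp.
Parents of each child, excluding Wind:
  Temp: Cloudy, Dew, Evap, Fog, Humidity, Pressure, Runoff, SoilMoist, WetGrass
MB(Wind) = {Cloudy, Dew, Evap, Fog, Humidity, Pressure, Runoff, SoilMoist, Temp, WetGrass}.
Comparing with the claimed set, SoilMoist is missing.

SoilMoist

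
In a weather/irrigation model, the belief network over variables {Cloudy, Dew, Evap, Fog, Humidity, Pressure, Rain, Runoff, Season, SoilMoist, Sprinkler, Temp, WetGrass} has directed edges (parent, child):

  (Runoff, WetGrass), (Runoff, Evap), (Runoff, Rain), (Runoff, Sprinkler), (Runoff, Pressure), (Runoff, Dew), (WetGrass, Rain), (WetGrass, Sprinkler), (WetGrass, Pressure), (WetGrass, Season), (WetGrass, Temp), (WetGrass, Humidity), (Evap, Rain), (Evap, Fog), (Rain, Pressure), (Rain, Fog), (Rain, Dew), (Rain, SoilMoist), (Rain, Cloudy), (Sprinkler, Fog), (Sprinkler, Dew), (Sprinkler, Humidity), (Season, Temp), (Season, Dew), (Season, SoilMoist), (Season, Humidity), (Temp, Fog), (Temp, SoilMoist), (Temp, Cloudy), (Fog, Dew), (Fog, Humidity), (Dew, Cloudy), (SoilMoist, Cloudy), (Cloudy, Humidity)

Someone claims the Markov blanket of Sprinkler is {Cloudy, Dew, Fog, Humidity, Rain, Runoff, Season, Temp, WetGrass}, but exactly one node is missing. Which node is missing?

Recall MB(v) = parents ∪ children ∪ spouses, where spouses are the other parents of v's children.
Parents of Sprinkler: Runoff, WetGrass.
Sprinkler has children Dew, Fog, Humidity.
Other parents of Sprinkler's children:
  Fog's other parents are Evap, Rain, Temp.
  Dew's other parents are Fog, Rain, Runoff, Season.
  Humidity also has parents Cloudy, Fog, Season, WetGrass.
MB(Sprinkler) = {Cloudy, Dew, Evap, Fog, Humidity, Rain, Runoff, Season, Temp, WetGrass}.
Comparing with the claimed set, Evap is missing.

Evap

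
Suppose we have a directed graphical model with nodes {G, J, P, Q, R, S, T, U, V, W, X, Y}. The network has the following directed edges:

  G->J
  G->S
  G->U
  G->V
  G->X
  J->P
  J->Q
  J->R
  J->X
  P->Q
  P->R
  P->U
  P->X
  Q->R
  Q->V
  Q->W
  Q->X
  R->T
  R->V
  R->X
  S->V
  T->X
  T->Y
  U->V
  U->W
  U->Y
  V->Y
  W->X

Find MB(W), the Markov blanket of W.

{G, J, P, Q, R, T, U, X}

A node's Markov blanket = Pa ∪ Ch ∪ (parents of Ch other than the node itself).
Pa(W) = {Q, U}.
W has child X.
Co-parents of W (other parents of its children):
  X also has parents G, J, P, Q, R, T.
Union: {Q, U} ∪ {X} ∪ {G, J, P, Q, R, T} = {G, J, P, Q, R, T, U, X}.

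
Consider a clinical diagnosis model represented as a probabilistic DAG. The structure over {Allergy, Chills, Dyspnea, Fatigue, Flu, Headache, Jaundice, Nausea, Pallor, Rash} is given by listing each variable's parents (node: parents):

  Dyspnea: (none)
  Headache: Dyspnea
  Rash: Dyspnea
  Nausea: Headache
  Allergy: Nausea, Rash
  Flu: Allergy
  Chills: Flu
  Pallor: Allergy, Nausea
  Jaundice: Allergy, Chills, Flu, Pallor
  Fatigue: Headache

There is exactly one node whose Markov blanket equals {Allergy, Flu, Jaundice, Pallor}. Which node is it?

Chills

The target node must have every member of {Allergy, Flu, Jaundice, Pallor} as a parent, child, or co-parent, and no others.
Parents of Chills: Flu; children: Jaundice; co-parents: Allergy, Flu, Pallor.
These exactly cover the given set, so the node is Chills.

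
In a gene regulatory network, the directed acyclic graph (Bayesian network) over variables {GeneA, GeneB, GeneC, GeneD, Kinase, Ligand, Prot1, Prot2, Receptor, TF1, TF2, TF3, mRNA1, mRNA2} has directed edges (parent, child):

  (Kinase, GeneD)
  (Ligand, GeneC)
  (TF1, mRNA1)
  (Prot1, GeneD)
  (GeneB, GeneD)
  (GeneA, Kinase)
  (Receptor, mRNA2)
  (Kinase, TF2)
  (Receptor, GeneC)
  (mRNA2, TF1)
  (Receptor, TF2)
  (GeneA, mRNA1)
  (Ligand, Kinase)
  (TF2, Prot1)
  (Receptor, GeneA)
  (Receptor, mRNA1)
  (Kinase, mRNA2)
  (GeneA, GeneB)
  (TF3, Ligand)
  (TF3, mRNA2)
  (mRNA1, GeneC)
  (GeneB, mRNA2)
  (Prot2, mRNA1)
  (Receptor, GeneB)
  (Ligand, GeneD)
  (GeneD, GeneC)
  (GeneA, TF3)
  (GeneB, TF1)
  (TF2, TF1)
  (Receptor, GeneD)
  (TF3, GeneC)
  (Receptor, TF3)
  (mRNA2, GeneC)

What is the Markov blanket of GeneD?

A node's Markov blanket = Pa ∪ Ch ∪ (parents of Ch other than the node itself).
GeneD's parents: GeneB, Kinase, Ligand, Prot1, Receptor.
GeneD's children: GeneC.
Other parents of GeneD's children:
  GeneC: Ligand, Receptor, TF3, mRNA1, mRNA2
Taking the union gives {GeneB, GeneC, Kinase, Ligand, Prot1, Receptor, TF3, mRNA1, mRNA2}.

{GeneB, GeneC, Kinase, Ligand, Prot1, Receptor, TF3, mRNA1, mRNA2}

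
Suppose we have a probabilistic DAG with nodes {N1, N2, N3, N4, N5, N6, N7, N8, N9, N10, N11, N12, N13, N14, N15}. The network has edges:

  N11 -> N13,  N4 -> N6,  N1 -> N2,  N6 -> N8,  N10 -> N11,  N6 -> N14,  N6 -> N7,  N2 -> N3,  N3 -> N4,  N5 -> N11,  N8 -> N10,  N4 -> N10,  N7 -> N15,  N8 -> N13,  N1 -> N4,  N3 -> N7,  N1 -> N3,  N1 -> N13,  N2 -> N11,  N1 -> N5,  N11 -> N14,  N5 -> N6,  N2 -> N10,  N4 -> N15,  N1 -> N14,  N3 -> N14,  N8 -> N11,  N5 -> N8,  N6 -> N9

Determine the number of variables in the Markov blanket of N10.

N10 has child N11.
N10's parents: N2, N4, N8.
Co-parents of N10 (other parents of its children):
  N11: N2, N5, N8
MB(N10) = {N2, N4, N5, N8, N11}, which has 5 nodes.

5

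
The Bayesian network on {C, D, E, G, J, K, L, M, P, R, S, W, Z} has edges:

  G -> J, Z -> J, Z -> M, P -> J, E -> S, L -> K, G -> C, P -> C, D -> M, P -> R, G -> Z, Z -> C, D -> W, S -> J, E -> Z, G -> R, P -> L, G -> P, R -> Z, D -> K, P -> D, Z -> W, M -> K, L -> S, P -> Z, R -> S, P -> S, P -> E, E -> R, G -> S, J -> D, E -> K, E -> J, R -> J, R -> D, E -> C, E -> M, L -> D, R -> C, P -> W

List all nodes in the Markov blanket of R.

{C, D, E, G, J, L, P, S, Z}

Ch(R) = {C, D, J, S, Z}.
Pa(R) = {E, G, P}.
Parents of each child, excluding R:
  S's other parents are E, G, L, P.
  Z also has parents E, G, P.
  C also has parents E, G, P, Z.
  parents(J) \ {R} = {E, G, P, S, Z}.
  parents(D) \ {R} = {J, L, P}.
MB(R) = {C, D, E, G, J, L, P, S, Z}.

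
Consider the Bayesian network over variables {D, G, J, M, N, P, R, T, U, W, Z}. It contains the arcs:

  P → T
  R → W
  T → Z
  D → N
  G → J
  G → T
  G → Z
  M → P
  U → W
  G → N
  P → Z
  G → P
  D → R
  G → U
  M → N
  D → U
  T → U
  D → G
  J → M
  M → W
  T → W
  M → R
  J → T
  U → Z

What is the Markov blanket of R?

{D, M, T, U, W}

Recall MB(v) = parents ∪ children ∪ spouses, where spouses are the other parents of v's children.
Pa(R) = {D, M}.
Ch(R) = {W}.
Other parents of R's children:
  W: M, T, U
Union: {D, M} ∪ {W} ∪ {M, T, U} = {D, M, T, U, W}.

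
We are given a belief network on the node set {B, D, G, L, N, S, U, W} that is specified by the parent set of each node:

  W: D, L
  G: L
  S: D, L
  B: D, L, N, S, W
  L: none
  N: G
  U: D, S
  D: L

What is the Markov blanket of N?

{B, D, G, L, S, W}

Parents of N: G.
N's children: B.
Parents of each child, excluding N:
  B: D, L, S, W
Taking the union gives {B, D, G, L, S, W}.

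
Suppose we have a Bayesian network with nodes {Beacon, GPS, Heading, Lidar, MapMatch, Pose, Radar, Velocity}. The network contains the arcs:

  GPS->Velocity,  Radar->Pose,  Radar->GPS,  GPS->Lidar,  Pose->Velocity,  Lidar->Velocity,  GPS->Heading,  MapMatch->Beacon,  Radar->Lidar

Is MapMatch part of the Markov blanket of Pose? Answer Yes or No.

No

The Markov blanket of a node is its parents, its children, and the other parents of its children.
Children of Pose: Velocity.
Pose's parents: Radar.
Parents of each child, excluding Pose:
  parents(Velocity) \ {Pose} = {GPS, Lidar}.
MB(Pose) = {GPS, Lidar, Radar, Velocity}; MapMatch is not in this set.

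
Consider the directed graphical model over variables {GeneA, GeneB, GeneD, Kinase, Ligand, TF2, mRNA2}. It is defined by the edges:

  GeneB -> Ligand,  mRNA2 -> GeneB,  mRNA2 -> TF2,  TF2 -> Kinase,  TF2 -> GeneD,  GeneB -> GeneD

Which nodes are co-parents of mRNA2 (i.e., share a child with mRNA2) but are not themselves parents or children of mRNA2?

{}

Children of mRNA2: GeneB, TF2.
  TF2: —
  GeneB: —
Excluding nodes already adjacent to mRNA2 (GeneB, TF2), the co-parent-only contribution is {}.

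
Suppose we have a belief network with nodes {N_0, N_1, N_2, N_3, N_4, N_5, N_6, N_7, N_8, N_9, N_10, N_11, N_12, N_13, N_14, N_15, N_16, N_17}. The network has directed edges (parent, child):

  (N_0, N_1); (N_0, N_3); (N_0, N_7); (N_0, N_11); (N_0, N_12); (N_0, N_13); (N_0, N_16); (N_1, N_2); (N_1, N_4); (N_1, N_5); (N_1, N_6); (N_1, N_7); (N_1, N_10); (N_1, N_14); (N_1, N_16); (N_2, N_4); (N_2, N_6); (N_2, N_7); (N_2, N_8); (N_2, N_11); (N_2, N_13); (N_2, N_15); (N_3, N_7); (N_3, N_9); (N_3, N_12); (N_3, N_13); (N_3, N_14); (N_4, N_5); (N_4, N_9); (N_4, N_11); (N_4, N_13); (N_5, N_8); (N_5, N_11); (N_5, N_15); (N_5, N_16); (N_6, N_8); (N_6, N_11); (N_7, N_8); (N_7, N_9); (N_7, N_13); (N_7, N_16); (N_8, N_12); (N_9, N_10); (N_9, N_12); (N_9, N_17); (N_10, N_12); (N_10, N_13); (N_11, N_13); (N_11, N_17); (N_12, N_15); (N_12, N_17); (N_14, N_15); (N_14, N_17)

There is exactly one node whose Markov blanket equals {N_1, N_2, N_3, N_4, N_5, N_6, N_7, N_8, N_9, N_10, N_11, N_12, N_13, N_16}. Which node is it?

N_0

The target node must have every member of {N_1, N_2, N_3, N_4, N_5, N_6, N_7, N_8, N_9, N_10, N_11, N_12, N_13, N_16} as a parent, child, or co-parent, and no others.
Parents of N_0: none; children: N_1, N_3, N_7, N_11, N_12, N_13, N_16; co-parents: N_1, N_2, N_3, N_4, N_5, N_6, N_7, N_8, N_9, N_10, N_11.
These exactly cover the given set, so the node is N_0.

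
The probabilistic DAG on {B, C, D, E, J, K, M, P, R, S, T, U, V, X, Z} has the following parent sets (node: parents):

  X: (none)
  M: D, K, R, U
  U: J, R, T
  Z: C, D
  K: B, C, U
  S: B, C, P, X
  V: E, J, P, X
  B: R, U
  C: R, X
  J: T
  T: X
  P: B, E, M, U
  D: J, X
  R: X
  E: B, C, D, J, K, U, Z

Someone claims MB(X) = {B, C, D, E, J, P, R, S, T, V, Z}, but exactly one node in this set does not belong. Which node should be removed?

Z

The Markov blanket of a node is its parents, its children, and the other parents of its children.
X's children: C, D, R, S, T, V.
X's parents: none.
Other parents of X's children:
  R: —
  T: —
  C: R
  D: J
  S: B, C, P
  V: E, J, P
MB(X) = {B, C, D, E, J, P, R, S, T, V}.
Z is neither a parent, child, nor co-parent of X, so it does not belong.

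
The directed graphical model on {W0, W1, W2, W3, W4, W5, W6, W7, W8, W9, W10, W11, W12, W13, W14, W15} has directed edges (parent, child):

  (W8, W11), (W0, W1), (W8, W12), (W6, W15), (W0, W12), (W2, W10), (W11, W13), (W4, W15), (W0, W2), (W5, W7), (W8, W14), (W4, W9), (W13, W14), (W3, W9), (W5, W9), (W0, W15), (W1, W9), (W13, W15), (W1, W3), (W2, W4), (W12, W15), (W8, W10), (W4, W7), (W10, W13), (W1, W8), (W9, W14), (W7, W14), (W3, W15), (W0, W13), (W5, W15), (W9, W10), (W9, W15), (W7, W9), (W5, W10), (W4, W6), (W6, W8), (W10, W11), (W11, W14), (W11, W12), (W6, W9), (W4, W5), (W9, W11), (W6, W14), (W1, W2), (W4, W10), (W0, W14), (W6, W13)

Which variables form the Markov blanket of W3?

{W0, W1, W4, W5, W6, W7, W9, W12, W13, W15}

Ch(W3) = {W9, W15}.
Parents of W3: W1.
Other parents of W3's children:
  W9's other parents are W1, W4, W5, W6, W7.
  W15's other parents are W0, W4, W5, W6, W9, W12, W13.
Taking the union gives {W0, W1, W4, W5, W6, W7, W9, W12, W13, W15}.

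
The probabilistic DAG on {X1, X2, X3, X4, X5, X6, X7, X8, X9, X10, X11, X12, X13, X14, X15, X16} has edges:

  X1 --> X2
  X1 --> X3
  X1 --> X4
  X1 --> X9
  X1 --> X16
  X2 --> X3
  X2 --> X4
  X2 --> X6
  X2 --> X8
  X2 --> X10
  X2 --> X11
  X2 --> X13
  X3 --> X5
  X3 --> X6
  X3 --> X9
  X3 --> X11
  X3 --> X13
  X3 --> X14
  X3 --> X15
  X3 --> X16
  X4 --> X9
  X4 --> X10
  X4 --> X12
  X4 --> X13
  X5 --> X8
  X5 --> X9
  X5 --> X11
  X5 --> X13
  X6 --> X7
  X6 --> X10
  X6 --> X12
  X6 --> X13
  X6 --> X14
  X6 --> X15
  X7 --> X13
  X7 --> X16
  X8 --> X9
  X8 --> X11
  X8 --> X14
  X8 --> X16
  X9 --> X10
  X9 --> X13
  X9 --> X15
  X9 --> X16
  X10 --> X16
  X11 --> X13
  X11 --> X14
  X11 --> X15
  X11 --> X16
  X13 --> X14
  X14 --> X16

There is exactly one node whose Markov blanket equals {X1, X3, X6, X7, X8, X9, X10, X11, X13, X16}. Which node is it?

X14

The target node must have every member of {X1, X3, X6, X7, X8, X9, X10, X11, X13, X16} as a parent, child, or co-parent, and no others.
Parents of X14: X3, X6, X8, X11, X13; children: X16; co-parents: X1, X3, X7, X8, X9, X10, X11.
These exactly cover the given set, so the node is X14.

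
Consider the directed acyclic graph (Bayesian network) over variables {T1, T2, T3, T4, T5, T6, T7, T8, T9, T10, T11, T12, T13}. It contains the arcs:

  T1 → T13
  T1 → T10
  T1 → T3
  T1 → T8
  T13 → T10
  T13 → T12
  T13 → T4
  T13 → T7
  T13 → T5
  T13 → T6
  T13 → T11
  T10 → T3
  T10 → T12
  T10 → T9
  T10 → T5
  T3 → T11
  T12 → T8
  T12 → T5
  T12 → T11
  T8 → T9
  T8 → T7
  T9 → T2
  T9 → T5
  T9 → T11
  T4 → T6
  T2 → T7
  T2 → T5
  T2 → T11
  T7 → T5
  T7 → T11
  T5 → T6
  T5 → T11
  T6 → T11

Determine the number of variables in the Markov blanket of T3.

T3's parents: T1, T10.
T3 has child T11.
Other parents of T3's children:
  T11 also has parents T2, T5, T6, T7, T9, T12, T13.
MB(T3) = {T1, T2, T5, T6, T7, T9, T10, T11, T12, T13}, which has 10 nodes.

10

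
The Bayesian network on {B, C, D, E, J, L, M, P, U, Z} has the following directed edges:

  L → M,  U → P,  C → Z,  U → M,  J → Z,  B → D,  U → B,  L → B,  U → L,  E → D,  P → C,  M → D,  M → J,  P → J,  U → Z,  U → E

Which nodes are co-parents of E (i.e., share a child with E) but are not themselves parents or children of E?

Children of E: D.
  D also has parents B, M.
Excluding nodes already adjacent to E (D, U), the co-parent-only contribution is {B, M}.

{B, M}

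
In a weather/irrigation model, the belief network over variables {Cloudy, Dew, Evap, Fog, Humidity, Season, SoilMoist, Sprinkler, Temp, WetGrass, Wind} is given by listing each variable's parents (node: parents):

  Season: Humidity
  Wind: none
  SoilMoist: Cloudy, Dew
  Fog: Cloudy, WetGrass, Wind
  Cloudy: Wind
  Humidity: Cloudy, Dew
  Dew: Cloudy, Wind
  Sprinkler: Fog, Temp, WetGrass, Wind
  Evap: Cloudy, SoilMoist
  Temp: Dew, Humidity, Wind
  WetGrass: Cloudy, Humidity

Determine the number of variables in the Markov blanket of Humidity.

6

Parents of Humidity: Cloudy, Dew.
Humidity's children: Season, Temp, WetGrass.
Parents of each child, excluding Humidity:
  WetGrass's other parent is Cloudy.
  parents(Temp) \ {Humidity} = {Dew, Wind}.
  Season: no additional parents.
MB(Humidity) = {Cloudy, Dew, Season, Temp, WetGrass, Wind}, which has 6 nodes.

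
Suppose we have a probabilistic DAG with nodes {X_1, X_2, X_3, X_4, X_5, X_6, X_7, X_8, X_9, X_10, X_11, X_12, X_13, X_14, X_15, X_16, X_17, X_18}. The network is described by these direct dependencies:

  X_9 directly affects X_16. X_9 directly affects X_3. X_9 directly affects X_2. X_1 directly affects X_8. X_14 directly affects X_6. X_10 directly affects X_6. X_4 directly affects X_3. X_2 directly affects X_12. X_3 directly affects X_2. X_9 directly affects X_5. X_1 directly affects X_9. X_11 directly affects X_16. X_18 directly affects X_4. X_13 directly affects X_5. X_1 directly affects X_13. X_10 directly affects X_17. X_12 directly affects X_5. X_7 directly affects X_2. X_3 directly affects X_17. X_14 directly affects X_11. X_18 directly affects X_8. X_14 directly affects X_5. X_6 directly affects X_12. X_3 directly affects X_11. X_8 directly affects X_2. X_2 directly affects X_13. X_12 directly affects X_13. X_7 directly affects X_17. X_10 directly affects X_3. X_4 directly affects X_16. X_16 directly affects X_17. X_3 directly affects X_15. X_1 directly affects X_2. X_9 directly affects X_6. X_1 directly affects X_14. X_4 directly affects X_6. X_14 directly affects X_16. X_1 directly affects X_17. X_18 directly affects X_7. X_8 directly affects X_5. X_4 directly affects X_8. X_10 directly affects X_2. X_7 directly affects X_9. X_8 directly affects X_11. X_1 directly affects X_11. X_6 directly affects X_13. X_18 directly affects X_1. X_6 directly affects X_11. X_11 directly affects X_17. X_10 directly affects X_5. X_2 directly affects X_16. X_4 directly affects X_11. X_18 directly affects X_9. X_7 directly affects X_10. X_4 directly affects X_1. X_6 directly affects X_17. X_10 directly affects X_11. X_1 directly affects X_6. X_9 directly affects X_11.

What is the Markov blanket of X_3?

{X_1, X_2, X_4, X_6, X_7, X_8, X_9, X_10, X_11, X_14, X_15, X_16, X_17}

Recall MB(v) = parents ∪ children ∪ spouses, where spouses are the other parents of v's children.
Parents of X_3: X_4, X_9, X_10.
Ch(X_3) = {X_2, X_11, X_15, X_17}.
Co-parents of X_3 (other parents of its children):
  X_11: X_1, X_4, X_6, X_8, X_9, X_10, X_14
  X_2: X_1, X_7, X_8, X_9, X_10
  X_15: —
  X_17: X_1, X_6, X_7, X_10, X_11, X_16
Union: {X_4, X_9, X_10} ∪ {X_2, X_11, X_15, X_17} ∪ {X_1, X_4, X_6, X_7, X_8, X_9, X_10, X_11, X_14, X_16} = {X_1, X_2, X_4, X_6, X_7, X_8, X_9, X_10, X_11, X_14, X_15, X_16, X_17}.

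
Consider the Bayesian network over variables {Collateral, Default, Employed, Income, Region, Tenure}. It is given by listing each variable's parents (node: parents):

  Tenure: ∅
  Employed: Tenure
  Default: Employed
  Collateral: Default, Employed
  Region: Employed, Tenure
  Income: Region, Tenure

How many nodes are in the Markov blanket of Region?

3

A node's Markov blanket = Pa ∪ Ch ∪ (parents of Ch other than the node itself).
Pa(Region) = {Employed, Tenure}.
Region has child Income.
Parents of each child, excluding Region:
  Income also has parent Tenure.
MB(Region) = {Employed, Income, Tenure}, which has 3 nodes.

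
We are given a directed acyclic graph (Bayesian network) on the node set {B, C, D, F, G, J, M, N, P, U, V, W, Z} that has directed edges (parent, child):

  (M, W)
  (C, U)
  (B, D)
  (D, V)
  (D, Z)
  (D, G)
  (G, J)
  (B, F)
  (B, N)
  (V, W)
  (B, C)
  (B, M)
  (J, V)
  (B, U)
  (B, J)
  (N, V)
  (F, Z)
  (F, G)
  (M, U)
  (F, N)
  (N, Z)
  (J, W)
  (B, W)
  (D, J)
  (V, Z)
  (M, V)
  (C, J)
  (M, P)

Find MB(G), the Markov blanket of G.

G's parents: D, F.
G's children: J.
Parents of each child, excluding G:
  J: B, C, D
MB(G) = {B, C, D, F, J}.

{B, C, D, F, J}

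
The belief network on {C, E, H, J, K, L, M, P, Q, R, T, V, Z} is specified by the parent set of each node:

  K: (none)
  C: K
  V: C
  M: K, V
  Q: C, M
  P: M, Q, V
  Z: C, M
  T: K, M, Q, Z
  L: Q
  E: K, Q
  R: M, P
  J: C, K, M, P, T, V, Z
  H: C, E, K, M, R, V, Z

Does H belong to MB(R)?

Yes

H is a child of R.
So H ∈ MB(R).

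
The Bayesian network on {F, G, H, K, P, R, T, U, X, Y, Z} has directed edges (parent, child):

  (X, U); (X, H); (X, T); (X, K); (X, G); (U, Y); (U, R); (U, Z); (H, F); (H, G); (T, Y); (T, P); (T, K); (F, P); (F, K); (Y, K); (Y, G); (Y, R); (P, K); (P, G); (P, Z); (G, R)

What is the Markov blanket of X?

{F, G, H, K, P, T, U, Y}

The Markov blanket of a node is its parents, its children, and the other parents of its children.
Pa(X) = {}.
Children of X: G, H, K, T, U.
Parents of each child, excluding X:
  U: no additional parents.
  H: no additional parents.
  T: no additional parents.
  K also has parents F, P, T, Y.
  G also has parents H, P, Y.
MB(X) = {F, G, H, K, P, T, U, Y}.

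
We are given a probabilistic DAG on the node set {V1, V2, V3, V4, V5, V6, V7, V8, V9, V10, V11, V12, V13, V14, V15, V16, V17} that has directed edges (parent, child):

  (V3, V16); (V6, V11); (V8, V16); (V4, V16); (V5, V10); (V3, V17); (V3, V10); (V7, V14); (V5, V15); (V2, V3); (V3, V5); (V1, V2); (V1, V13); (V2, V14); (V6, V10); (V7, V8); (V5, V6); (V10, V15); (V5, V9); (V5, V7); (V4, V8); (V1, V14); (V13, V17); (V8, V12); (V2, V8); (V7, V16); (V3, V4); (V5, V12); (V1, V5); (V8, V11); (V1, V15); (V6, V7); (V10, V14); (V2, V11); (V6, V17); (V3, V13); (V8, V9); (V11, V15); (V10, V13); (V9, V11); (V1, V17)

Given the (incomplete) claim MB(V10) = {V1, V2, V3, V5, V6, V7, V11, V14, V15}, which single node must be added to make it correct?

V13

By definition, MB(V10) is built from V10's parents, V10's children, and the co-parents of V10.
V10 has parents V3, V5, V6.
V10's children: V13, V14, V15.
Co-parents of V10 (other parents of its children):
  V13 also has parents V1, V3.
  V14 also has parents V1, V2, V7.
  V15 also has parents V1, V5, V11.
MB(V10) = {V1, V2, V3, V5, V6, V7, V11, V13, V14, V15}.
Comparing with the claimed set, V13 is missing.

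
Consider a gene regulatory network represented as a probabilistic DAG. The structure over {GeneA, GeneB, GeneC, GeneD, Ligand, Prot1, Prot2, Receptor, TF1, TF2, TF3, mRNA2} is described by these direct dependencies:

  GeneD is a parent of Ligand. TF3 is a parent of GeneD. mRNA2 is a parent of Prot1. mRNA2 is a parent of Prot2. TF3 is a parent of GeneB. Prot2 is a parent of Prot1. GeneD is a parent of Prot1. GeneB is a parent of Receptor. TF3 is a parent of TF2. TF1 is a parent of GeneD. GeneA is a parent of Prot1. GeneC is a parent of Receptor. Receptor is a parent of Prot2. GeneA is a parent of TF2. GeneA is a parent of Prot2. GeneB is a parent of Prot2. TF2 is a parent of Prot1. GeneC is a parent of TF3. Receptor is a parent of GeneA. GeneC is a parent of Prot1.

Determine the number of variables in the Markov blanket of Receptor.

5

Receptor has parents GeneB, GeneC.
Children of Receptor: GeneA, Prot2.
For each child, the remaining parents (spouses of Receptor):
  GeneA: no additional parents.
  parents(Prot2) \ {Receptor} = {GeneA, GeneB, mRNA2}.
MB(Receptor) = {GeneA, GeneB, GeneC, Prot2, mRNA2}, which has 5 nodes.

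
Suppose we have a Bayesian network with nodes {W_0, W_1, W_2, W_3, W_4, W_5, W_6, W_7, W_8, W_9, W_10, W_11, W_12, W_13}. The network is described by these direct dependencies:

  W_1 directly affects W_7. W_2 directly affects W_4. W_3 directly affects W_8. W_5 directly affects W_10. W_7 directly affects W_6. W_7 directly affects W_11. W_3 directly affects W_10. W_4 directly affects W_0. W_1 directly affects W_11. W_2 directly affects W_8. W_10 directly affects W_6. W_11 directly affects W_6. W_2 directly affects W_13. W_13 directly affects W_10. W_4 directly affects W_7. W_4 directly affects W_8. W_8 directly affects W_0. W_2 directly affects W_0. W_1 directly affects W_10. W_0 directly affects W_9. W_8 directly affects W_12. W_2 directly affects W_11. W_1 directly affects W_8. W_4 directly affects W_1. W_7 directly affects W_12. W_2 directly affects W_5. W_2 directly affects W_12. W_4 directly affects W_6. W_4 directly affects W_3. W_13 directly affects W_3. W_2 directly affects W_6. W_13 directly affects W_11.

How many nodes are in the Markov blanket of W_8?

7

By definition, MB(W_8) is built from W_8's parents, W_8's children, and the co-parents of W_8.
Children of W_8: W_0, W_12.
Parents of W_8: W_1, W_2, W_3, W_4.
For each child, the remaining parents (spouses of W_8):
  W_12's other parents are W_2, W_7.
  parents(W_0) \ {W_8} = {W_2, W_4}.
MB(W_8) = {W_0, W_1, W_2, W_3, W_4, W_7, W_12}, which has 7 nodes.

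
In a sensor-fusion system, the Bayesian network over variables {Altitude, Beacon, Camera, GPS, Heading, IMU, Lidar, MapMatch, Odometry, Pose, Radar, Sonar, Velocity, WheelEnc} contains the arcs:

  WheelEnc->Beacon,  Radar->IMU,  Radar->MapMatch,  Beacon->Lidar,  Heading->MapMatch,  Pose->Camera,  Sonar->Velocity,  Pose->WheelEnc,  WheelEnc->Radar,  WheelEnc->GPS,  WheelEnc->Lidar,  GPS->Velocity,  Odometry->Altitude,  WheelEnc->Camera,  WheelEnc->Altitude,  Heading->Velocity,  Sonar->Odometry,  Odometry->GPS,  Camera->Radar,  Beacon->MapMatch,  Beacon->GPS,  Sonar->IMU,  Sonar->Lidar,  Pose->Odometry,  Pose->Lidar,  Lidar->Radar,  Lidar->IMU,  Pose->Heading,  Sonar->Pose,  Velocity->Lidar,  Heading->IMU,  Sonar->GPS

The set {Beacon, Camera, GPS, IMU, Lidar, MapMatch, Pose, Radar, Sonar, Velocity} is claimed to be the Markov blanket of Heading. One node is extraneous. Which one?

A node's Markov blanket = Pa ∪ Ch ∪ (parents of Ch other than the node itself).
Heading has children IMU, MapMatch, Velocity.
Heading's parents: Pose.
Parents of each child, excluding Heading:
  Velocity's other parents are GPS, Sonar.
  IMU also has parents Lidar, Radar, Sonar.
  parents(MapMatch) \ {Heading} = {Beacon, Radar}.
MB(Heading) = {Beacon, GPS, IMU, Lidar, MapMatch, Pose, Radar, Sonar, Velocity}.
Camera is neither a parent, child, nor co-parent of Heading, so it does not belong.

Camera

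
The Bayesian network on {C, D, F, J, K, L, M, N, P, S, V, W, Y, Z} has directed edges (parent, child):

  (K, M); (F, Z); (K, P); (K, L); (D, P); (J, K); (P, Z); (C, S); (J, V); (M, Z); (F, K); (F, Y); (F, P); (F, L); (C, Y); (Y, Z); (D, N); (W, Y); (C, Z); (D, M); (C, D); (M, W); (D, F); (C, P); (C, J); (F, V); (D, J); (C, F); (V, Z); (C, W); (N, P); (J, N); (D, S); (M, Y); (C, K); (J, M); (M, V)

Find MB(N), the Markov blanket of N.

{C, D, F, J, K, P}

The Markov blanket of a node is its parents, its children, and the other parents of its children.
N's children: P.
Pa(N) = {D, J}.
For each child, the remaining parents (spouses of N):
  P: C, D, F, K
Union: {D, J} ∪ {P} ∪ {C, D, F, K} = {C, D, F, J, K, P}.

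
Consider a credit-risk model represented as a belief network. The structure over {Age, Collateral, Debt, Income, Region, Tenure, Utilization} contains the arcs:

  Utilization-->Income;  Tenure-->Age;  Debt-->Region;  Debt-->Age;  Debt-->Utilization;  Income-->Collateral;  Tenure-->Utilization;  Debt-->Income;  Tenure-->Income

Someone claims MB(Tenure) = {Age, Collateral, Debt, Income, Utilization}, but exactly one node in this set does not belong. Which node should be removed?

The Markov blanket of a node is its parents, its children, and the other parents of its children.
Parents of Tenure: none.
Tenure has children Age, Income, Utilization.
Co-parents of Tenure (other parents of its children):
  parents(Utilization) \ {Tenure} = {Debt}.
  Income also has parents Debt, Utilization.
  Age's other parent is Debt.
MB(Tenure) = {Age, Debt, Income, Utilization}.
Collateral is neither a parent, child, nor co-parent of Tenure, so it does not belong.

Collateral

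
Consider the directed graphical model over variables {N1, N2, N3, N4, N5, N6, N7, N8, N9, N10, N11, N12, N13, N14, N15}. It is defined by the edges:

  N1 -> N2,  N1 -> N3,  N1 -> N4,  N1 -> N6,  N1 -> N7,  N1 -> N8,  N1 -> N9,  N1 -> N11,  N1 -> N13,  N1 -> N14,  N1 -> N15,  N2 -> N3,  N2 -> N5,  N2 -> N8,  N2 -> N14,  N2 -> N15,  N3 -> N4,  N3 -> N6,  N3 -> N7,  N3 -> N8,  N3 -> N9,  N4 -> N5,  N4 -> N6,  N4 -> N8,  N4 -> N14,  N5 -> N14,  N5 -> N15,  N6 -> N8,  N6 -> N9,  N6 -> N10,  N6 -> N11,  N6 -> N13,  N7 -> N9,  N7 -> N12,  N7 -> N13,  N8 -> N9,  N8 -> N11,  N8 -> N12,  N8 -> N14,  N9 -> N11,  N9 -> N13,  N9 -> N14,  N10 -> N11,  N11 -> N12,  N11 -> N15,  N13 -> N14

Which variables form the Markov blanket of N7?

{N1, N3, N6, N8, N9, N11, N12, N13}

N7 has parents N1, N3.
N7's children: N9, N12, N13.
Parents of each child, excluding N7:
  N9's other parents are N1, N3, N6, N8.
  N12 also has parents N8, N11.
  parents(N13) \ {N7} = {N1, N6, N9}.
Taking the union gives {N1, N3, N6, N8, N9, N11, N12, N13}.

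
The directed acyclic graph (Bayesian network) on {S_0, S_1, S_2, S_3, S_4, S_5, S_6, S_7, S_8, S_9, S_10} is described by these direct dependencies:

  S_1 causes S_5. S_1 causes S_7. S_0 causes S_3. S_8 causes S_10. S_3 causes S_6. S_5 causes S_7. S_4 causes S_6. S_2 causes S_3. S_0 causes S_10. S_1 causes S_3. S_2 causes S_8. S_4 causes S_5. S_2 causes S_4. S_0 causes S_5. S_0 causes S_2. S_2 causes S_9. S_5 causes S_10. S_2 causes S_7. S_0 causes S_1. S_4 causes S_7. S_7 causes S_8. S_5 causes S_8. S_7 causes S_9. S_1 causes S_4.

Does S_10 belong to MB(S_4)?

A node's Markov blanket = Pa ∪ Ch ∪ (parents of Ch other than the node itself).
S_4's children: S_5, S_6, S_7.
S_4's parents: S_1, S_2.
For each child, the remaining parents (spouses of S_4):
  S_5: S_0, S_1
  S_6: S_3
  S_7: S_1, S_2, S_5
MB(S_4) = {S_0, S_1, S_2, S_3, S_5, S_6, S_7}; S_10 is not in this set.

No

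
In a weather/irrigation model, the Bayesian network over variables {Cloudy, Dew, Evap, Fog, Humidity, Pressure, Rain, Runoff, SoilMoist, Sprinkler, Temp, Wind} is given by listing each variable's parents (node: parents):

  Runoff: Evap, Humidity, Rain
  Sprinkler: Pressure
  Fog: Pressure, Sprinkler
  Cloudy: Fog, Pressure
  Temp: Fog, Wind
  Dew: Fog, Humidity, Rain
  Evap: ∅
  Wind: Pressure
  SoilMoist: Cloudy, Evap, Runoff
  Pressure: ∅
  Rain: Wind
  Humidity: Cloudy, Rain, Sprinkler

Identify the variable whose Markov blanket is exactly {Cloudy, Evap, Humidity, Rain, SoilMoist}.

The target node must have every member of {Cloudy, Evap, Humidity, Rain, SoilMoist} as a parent, child, or co-parent, and no others.
Parents of Runoff: Evap, Humidity, Rain; children: SoilMoist; co-parents: Cloudy, Evap.
These exactly cover the given set, so the node is Runoff.

Runoff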